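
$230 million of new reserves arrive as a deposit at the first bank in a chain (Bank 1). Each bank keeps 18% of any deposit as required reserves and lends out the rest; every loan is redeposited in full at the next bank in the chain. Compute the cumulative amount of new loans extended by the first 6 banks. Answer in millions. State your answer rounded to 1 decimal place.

Bank i lends (1 − rr)^i of the original deposit: Bank 1 lends 230·0.8200 = 188.6000, Bank 2 lends 230·0.8200² = 154.6520, and so on.
Summing a geometric series: total = 230·[0.8200·(1 − 0.8200^6) / (1 − 0.8200)] ≈ 729.2463 million.

$729.2 million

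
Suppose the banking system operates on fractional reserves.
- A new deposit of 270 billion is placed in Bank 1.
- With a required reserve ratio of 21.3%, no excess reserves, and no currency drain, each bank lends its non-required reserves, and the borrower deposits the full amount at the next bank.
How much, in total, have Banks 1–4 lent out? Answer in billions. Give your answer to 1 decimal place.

Bank i lends (1 − rr)^i of the original deposit: Bank 1 lends 270·0.7870 = 212.4900, Bank 2 lends 270·0.7870² ≈ 167.2296, and so on.
Summing a geometric series: total = 270·[0.7870·(1 − 0.7870^4) / (1 − 0.7870)] ≈ 614.9062 billion.

614.9 billion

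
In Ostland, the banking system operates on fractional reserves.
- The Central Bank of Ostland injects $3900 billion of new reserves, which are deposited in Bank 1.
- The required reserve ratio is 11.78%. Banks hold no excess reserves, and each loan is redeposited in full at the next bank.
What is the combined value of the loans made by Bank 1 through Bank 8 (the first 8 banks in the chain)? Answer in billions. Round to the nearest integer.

Bank i lends (1 − rr)^i of the original deposit: Bank 1 lends 3900·0.8822 = 3440.5800, Bank 2 lends 3900·0.8822² ≈ 3035.2797, and so on.
Summing a geometric series: total = 3900·[0.8822·(1 − 0.8822^8) / (1 − 0.8822)] ≈ 18491.2054 billion.

$18491 billion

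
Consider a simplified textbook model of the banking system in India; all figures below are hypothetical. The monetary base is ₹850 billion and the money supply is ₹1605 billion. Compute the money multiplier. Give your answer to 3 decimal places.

1.888

The money multiplier is m = M / MB = 1605 / 850 ≈ 1.88824.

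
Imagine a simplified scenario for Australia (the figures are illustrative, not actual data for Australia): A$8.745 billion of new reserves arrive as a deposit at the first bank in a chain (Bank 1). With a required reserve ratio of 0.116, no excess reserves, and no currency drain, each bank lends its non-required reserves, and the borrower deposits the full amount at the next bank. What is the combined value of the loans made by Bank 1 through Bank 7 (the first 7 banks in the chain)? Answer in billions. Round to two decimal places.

Bank i lends (1 − rr)^i of the original deposit: Bank 1 lends 8.745·0.8840 ≈ 7.7306, Bank 2 lends 8.745·0.8840² ≈ 6.8338, and so on.
Summing a geometric series: total = 8.745·[0.8840·(1 − 0.8840^7) / (1 − 0.8840)] ≈ 38.5291 billion.

A$38.53 billion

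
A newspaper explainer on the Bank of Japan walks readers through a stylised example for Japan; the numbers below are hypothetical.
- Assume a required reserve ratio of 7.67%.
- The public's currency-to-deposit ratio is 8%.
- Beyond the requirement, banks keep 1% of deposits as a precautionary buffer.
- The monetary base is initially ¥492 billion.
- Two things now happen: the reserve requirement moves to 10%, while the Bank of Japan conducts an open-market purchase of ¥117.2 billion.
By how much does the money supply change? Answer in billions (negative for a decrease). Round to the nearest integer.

¥275 billion

Before: m₁ = (1 + 0.08) / (0.0767 + 0.01 + 0.08) ≈ 6.4787, MB₁ = 492, so M₁ = 6.4787 × 492 = 3187.5204 billion.
After: m₂ = (1 + 0.08) / (0.1 + 0.01 + 0.08) ≈ 5.6842, MB₂ = 492 + 117.2 = 609.2, so M₂ = 5.6842 × 609.2 ≈ 3462.8146 billion.
ΔM = M₂ − M₁ = 3462.8146 − 3187.5204 = 275.2942 billion.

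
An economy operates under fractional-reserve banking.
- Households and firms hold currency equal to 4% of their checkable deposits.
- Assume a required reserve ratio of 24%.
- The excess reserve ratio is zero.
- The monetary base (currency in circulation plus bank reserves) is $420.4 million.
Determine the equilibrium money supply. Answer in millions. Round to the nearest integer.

$1561 million

The money multiplier is m = (1 + c) / (rr + c) = (1 + 0.04) / (0.24 + 0.04) ≈ 3.7143.
So M = m × MB = 3.7143 × 420.4 ≈ 1561.4917 million.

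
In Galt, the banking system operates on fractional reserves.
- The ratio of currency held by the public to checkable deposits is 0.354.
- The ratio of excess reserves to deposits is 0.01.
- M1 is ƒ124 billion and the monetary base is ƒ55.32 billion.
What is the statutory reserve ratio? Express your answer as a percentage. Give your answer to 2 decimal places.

24.01%

Using m = M/MB = 124/55.32 ≈ 2.241504. Since m = (1 + c)/(c + rr + e), the denominator satisfies c + rr + e = (1 + c)/m = (1 + 0.354) / 2.241504 ≈ 0.604059.
With c = 0.354 and e = 0.01, the statutory reserve ratio is 0.604059 − 0.354 − 0.01 = 0.240059.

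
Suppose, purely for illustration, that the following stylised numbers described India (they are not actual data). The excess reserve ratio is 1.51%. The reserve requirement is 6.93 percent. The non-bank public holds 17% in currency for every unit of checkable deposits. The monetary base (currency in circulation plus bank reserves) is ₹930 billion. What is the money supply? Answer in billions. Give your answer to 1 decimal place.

₹4277.1 billion

The money multiplier is m = (1 + c) / (rr + e + c) = (1 + 0.17) / (0.0693 + 0.0151 + 0.17) ≈ 4.59906.
So M = m × MB = 4.59906 × 930 = 4277.1258 billion.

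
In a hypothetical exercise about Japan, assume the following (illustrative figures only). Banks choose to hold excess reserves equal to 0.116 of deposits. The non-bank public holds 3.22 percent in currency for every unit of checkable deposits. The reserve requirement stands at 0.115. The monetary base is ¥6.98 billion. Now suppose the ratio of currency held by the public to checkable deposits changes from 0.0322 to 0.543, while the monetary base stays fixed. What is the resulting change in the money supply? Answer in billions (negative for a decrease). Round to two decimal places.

-13.46 billion

Initially m₁ = (1 + 0.0322) / (0.115 + 0.116 + 0.0322) ≈ 3.9217, so M₁ = 3.9217 × 6.98 ≈ 27.3735 billion.
After the change m₂ = (1 + 0.543) / (0.115 + 0.116 + 0.543) ≈ 1.9935, so M₂ = 1.9935 × 6.98 ≈ 13.9146 billion.
ΔM = M₂ − M₁ = 13.9146 − 27.3735 = -13.4589 billion.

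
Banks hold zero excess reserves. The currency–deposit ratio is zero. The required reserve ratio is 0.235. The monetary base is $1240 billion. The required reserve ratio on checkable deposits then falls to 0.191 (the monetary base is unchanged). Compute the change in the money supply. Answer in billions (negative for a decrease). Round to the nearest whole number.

Initially m₁ = 1 / (0.235) ≈ 4.25532, so M₁ = 4.25532 × 1240 = 5276.5968 billion.
After the change m₂ = 1 / (0.191) ≈ 5.23560, so M₂ = 5.23560 × 1240 = 6492.144 billion.
ΔM = M₂ − M₁ = 6492.144 − 5276.5968 = 1215.5472 billion.

$1216 billion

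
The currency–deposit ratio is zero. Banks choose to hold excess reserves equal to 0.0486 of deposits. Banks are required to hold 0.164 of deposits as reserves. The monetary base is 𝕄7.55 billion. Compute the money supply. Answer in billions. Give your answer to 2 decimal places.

𝕄35.51 billion

The money multiplier is m = 1 / (rr + e) = 1 / (0.164 + 0.0486) ≈ 4.7037.
So M = m × MB = 4.7037 × 7.55 ≈ 35.5129 billion.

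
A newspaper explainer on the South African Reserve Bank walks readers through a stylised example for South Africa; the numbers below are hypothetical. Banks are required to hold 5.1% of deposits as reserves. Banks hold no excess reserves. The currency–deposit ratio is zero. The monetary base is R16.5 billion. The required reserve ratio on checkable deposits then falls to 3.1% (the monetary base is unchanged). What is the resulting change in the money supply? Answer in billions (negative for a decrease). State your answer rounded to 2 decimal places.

R208.73 billion

Initially m₁ = 1 / (0.051) ≈ 19.60784, so M₁ = 19.60784 × 16.5 ≈ 323.5294 billion.
After the change m₂ = 1 / (0.031) ≈ 32.25806, so M₂ = 32.25806 × 16.5 ≈ 532.258 billion.
ΔM = M₂ − M₁ = 532.258 − 323.5294 = 208.7286 billion.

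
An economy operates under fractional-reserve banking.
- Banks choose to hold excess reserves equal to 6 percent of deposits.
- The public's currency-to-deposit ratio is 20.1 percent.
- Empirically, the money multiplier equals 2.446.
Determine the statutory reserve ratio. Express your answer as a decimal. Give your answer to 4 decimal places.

0.2300

Using m = 2.446. Since m = (1 + c)/(c + rr + e), the denominator satisfies c + rr + e = (1 + c)/m = (1 + 0.201) / 2.446 ≈ 0.491006.
With c = 0.201 and e = 0.06, the statutory reserve ratio is 0.491006 − 0.201 − 0.06 = 0.230006.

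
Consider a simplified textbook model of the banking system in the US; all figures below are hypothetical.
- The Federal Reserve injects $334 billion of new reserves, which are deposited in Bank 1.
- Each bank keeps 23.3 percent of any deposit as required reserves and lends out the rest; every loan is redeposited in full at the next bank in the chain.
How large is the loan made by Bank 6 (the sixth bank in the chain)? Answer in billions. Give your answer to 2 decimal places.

Each bank lends a fraction (1 − rr) = 0.7670 of the deposit it receives, so Bank 6 receives 334·0.7670^5 and lends 334·0.7670^6 ≈ 68.0015 billion.

$68.00 billion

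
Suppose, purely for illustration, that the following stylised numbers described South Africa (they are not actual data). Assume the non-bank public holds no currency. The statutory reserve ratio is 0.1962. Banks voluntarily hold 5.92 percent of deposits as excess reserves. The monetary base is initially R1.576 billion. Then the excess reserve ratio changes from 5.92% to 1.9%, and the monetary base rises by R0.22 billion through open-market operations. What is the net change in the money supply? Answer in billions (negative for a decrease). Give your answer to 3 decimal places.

Before: m₁ = 1 / (0.1962 + 0.0592) ≈ 3.91543, MB₁ = 1.576, so M₁ = 3.91543 × 1.576 ≈ 6.1707 billion.
After: m₂ = 1 / (0.1962 + 0.019) ≈ 4.64684, MB₂ = 1.576 + 0.22 = 1.796, so M₂ = 4.64684 × 1.796 ≈ 8.3457 billion.
ΔM = M₂ − M₁ = 8.3457 − 6.1707 = 2.175 billion.

R2.175 billion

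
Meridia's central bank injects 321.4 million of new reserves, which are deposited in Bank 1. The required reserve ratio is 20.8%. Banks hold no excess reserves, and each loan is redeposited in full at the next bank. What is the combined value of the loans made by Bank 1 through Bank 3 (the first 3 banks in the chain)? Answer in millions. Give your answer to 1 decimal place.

615.8 million

Bank i lends (1 − rr)^i of the original deposit: Bank 1 lends 321.4·0.7920 = 254.5488, Bank 2 lends 321.4·0.7920² ≈ 201.6026, and so on.
Summing a geometric series: total = 321.4·[0.7920·(1 − 0.7920^3) / (1 − 0.7920)] ≈ 615.8207 million.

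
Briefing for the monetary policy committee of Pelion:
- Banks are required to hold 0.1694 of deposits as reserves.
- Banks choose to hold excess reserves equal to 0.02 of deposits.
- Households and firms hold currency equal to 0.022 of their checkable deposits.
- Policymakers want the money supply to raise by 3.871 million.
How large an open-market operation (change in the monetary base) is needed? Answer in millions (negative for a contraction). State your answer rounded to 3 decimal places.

The money multiplier is m = (1 + c) / (rr + e + c) = (1 + 0.022) / (0.1694 + 0.02 + 0.022) ≈ 4.83444.
ΔMB = ΔM / m = (+3.871) / 4.83444 ≈ 0.8007 million.

0.801 million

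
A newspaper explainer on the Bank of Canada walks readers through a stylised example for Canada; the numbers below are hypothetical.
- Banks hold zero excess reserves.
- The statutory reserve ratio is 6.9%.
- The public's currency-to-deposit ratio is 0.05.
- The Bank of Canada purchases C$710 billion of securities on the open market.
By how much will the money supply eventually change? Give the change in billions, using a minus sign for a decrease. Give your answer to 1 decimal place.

C$6264.7 billion

The money multiplier is m = (1 + c) / (rr + c) = (1 + 0.05) / (0.069 + 0.05) ≈ 8.82353.
The purchase adds 710 billion of base, so ΔM = m × ΔMB = 8.82353 × (+710) = 6264.7063 billion.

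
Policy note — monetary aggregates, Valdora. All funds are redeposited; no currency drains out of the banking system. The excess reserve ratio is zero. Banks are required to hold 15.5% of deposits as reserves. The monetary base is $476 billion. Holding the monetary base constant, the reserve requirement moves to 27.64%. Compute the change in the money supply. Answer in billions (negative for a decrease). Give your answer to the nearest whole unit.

-1349 billion

Initially m₁ = 1 / (0.155) ≈ 6.4516, so M₁ = 6.4516 × 476 = 3070.9616 billion.
After the change m₂ = 1 / (0.2764) ≈ 3.6179, so M₂ = 3.6179 × 476 = 1722.1204 billion.
ΔM = M₂ − M₁ = 1722.1204 − 3070.9616 = -1348.8412 billion.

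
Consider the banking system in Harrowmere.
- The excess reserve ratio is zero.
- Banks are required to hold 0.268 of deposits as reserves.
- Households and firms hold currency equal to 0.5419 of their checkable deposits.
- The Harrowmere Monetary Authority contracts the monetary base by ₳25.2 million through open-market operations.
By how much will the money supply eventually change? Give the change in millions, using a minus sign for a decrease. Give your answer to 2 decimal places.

The money multiplier is m = (1 + c) / (rr + c) = (1 + 0.5419) / (0.268 + 0.5419) ≈ 1.90382.
The sale removes 25.2 million of base, so ΔM = m × ΔMB = 1.90382 × (−25.2) ≈ -47.9763 million.

-47.98 million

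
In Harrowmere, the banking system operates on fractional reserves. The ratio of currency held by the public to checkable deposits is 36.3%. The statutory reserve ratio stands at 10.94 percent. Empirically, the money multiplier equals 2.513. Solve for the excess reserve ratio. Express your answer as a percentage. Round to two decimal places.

Using m = 2.513. Since m = (1 + c)/(c + rr + e), the denominator satisfies c + rr + e = (1 + c)/m = (1 + 0.363) / 2.513 ≈ 0.542380.
With c = 0.363 and rr = 0.1094, the excess reserve ratio is 0.542380 − 0.363 − 0.1094 = 0.06998.

7.00%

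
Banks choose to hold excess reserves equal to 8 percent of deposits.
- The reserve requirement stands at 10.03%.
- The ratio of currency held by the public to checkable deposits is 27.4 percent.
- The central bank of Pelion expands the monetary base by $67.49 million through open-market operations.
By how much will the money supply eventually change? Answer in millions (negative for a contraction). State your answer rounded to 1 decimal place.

$189.3 million

The money multiplier is m = (1 + c) / (rr + e + c) = (1 + 0.274) / (0.1003 + 0.08 + 0.274) ≈ 2.8043.
The purchase adds 67.49 million of base, so ΔM = m × ΔMB = 2.8043 × (+67.49) ≈ 189.2622 million.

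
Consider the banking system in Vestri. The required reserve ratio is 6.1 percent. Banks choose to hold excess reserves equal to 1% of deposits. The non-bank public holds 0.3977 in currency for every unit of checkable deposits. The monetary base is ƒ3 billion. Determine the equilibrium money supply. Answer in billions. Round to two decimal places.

ƒ8.95 billion

The money multiplier is m = (1 + c) / (rr + e + c) = (1 + 0.3977) / (0.061 + 0.01 + 0.3977) ≈ 2.9821.
So M = m × MB = 2.9821 × 3 = 8.9463 billion.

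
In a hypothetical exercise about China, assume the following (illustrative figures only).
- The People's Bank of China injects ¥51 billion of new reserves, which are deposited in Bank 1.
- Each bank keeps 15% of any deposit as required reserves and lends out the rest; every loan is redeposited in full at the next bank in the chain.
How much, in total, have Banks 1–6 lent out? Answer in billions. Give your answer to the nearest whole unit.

Bank i lends (1 − rr)^i of the original deposit: Bank 1 lends 51·0.8500 = 43.3500, Bank 2 lends 51·0.8500² = 36.8475, and so on.
Summing a geometric series: total = 51·[0.8500·(1 − 0.8500^6) / (1 − 0.8500)] ≈ 180.0038 billion.

¥180 billion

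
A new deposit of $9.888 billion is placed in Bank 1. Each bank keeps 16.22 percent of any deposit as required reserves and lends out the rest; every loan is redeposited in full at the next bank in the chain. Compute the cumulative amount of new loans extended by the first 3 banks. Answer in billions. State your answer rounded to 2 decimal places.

$21.04 billion

Bank i lends (1 − rr)^i of the original deposit: Bank 1 lends 9.888·0.8378 ≈ 8.2842, Bank 2 lends 9.888·0.8378² ≈ 6.9405, and so on.
Summing a geometric series: total = 9.888·[0.8378·(1 − 0.8378^3) / (1 − 0.8378)] ≈ 21.0394 billion.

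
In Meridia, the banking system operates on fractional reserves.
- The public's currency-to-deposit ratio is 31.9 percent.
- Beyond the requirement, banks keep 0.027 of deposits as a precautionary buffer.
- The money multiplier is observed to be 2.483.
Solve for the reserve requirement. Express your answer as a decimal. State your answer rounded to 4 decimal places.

Using m = 2.483. Since m = (1 + c)/(c + rr + e), the denominator satisfies c + rr + e = (1 + c)/m = (1 + 0.319) / 2.483 ≈ 0.531212.
With c = 0.319 and e = 0.027, the reserve requirement is 0.531212 − 0.319 − 0.027 = 0.185212.

0.1852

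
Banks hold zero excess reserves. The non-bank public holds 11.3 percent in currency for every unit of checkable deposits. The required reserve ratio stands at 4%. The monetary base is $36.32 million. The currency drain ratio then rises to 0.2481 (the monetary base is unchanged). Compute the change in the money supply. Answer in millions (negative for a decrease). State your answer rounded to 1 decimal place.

Initially m₁ = (1 + 0.113) / (0.04 + 0.113) ≈ 7.2745, so M₁ = 7.2745 × 36.32 ≈ 264.2098 million.
After the change m₂ = (1 + 0.2481) / (0.04 + 0.2481) ≈ 4.3322, so M₂ = 4.3322 × 36.32 ≈ 157.3455 million.
ΔM = M₂ − M₁ = 157.3455 − 264.2098 = -106.8643 million.

-106.9 million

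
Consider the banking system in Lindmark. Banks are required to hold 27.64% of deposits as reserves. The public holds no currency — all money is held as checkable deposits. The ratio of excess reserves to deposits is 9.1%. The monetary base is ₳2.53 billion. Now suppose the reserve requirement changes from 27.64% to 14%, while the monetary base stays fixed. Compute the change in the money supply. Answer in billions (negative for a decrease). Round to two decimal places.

Initially m₁ = 1 / (0.2764 + 0.091) ≈ 2.7218, so M₁ = 2.7218 × 2.53 ≈ 6.8862 billion.
After the change m₂ = 1 / (0.14 + 0.091) ≈ 4.3290, so M₂ = 4.3290 × 2.53 ≈ 10.9524 billion.
ΔM = M₂ − M₁ = 10.9524 − 6.8862 = 4.0662 billion.

₳4.07 billion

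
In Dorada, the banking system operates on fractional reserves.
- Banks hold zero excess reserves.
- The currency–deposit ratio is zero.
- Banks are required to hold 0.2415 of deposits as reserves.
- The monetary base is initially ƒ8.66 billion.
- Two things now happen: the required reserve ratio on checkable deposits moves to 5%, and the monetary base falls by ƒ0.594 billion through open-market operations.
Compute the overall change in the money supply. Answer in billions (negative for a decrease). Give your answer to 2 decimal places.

Before: m₁ = 1 / (0.2415) ≈ 4.1408, MB₁ = 8.66, so M₁ = 4.1408 × 8.66 ≈ 35.8593 billion.
After: m₂ = 1 / (0.05) = 20, MB₂ = 8.66 − 0.594 = 8.066, so M₂ = 20 × 8.066 = 161.32 billion.
ΔM = M₂ − M₁ = 161.32 − 35.8593 = 125.4607 billion.

ƒ125.46 billion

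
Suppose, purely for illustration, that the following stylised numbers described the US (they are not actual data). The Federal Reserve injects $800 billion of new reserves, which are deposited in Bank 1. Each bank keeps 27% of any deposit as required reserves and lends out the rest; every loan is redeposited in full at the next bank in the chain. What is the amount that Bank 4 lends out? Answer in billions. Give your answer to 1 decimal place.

$227.2 billion

Each bank lends a fraction (1 − rr) = 0.7300 of the deposit it receives, so Bank 4 receives 800·0.7300^3 and lends 800·0.7300^4 ≈ 227.1859 billion.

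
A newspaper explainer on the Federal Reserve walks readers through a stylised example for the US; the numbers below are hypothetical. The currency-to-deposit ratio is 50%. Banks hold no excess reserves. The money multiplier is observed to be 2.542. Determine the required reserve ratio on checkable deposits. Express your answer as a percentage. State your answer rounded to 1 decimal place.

9.0%

Using m = 2.542. Since m = (1 + c)/(c + rr + e), the denominator satisfies c + rr + e = (1 + c)/m = (1 + 0.5) / 2.542 ≈ 0.590087.
With c = 0.5 and e = 0, the required reserve ratio on checkable deposits is 0.590087 − 0.5 − 0 = 0.090087.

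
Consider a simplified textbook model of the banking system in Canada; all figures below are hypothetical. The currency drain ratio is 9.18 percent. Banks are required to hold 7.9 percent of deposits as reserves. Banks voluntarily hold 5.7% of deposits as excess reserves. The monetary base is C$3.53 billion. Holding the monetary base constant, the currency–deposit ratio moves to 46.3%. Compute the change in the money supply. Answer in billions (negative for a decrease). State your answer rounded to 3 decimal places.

-8.297 billion

Initially m₁ = (1 + 0.0918) / (0.079 + 0.057 + 0.0918) ≈ 4.79280, so M₁ = 4.79280 × 3.53 ≈ 16.9186 billion.
After the change m₂ = (1 + 0.463) / (0.079 + 0.057 + 0.463) ≈ 2.44240, so M₂ = 2.44240 × 3.53 ≈ 8.6217 billion.
ΔM = M₂ − M₁ = 8.6217 − 16.9186 = -8.2969 billion.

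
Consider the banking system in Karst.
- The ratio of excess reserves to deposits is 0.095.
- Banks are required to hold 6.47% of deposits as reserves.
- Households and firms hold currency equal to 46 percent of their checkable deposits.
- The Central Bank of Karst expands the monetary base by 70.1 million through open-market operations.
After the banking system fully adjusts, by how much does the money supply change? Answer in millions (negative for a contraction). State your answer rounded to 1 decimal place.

165.2 million

The money multiplier is m = (1 + c) / (rr + e + c) = (1 + 0.46) / (0.0647 + 0.095 + 0.46) ≈ 2.3560.
The purchase adds 70.1 million of base, so ΔM = m × ΔMB = 2.3560 × (+70.1) = 165.1556 million.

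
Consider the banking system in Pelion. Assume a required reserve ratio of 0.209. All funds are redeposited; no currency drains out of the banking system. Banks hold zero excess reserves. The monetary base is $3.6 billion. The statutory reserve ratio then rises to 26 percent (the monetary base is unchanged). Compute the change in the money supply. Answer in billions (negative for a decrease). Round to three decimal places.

Initially m₁ = 1 / (0.209) ≈ 4.78469, so M₁ = 4.78469 × 3.6 ≈ 17.2249 billion.
After the change m₂ = 1 / (0.26) ≈ 3.84615, so M₂ = 3.84615 × 3.6 ≈ 13.8461 billion.
ΔM = M₂ − M₁ = 13.8461 − 17.2249 = -3.3788 billion.

-3.379 billion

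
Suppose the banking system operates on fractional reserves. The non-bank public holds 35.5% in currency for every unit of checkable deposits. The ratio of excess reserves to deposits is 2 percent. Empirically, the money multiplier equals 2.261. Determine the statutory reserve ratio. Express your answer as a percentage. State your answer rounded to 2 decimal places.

22.43%

Using m = 2.261. Since m = (1 + c)/(c + rr + e), the denominator satisfies c + rr + e = (1 + c)/m = (1 + 0.355) / 2.261 ≈ 0.599292.
With c = 0.355 and e = 0.02, the statutory reserve ratio is 0.599292 − 0.355 − 0.02 = 0.224292.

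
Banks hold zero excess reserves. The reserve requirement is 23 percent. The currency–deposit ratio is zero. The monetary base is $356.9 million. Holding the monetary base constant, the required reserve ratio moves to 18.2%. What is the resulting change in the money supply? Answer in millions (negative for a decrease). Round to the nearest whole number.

Initially m₁ = 1 / (0.23) ≈ 4.3478, so M₁ = 4.3478 × 356.9 ≈ 1551.7298 million.
After the change m₂ = 1 / (0.182) ≈ 5.4945, so M₂ = 5.4945 × 356.9 ≈ 1960.987 million.
ΔM = M₂ − M₁ = 1960.987 − 1551.7298 = 409.2572 million.

$409 million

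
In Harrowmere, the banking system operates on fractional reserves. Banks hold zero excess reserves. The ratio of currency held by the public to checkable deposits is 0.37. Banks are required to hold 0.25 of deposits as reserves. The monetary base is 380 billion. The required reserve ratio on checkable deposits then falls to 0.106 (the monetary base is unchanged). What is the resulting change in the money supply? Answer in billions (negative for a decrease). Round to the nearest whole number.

254 billion

Initially m₁ = (1 + 0.37) / (0.25 + 0.37) ≈ 2.2097, so M₁ = 2.2097 × 380 = 839.686 billion.
After the change m₂ = (1 + 0.37) / (0.106 + 0.37) ≈ 2.8782, so M₂ = 2.8782 × 380 = 1093.716 billion.
ΔM = M₂ − M₁ = 1093.716 − 839.686 = 254.03 billion.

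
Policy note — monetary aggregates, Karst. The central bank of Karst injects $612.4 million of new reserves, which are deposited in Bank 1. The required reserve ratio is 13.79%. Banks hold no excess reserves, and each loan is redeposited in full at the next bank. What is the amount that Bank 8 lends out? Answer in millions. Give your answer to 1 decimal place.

$186.9 million

Each bank lends a fraction (1 − rr) = 0.8621 of the deposit it receives, so Bank 8 receives 612.4·0.8621^7 and lends 612.4·0.8621^8 ≈ 186.8514 million.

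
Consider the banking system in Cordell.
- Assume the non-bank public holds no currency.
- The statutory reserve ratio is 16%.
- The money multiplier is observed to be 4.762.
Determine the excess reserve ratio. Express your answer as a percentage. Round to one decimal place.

5.0%

Using m = 4.762. Since m = (1 + c)/(c + rr + e), the denominator satisfies c + rr + e = (1 + c)/m = (1 + 0) / 4.762 ≈ 0.209996.
With c = 0 and rr = 0.16, the excess reserve ratio is 0.209996 − 0 − 0.16 = 0.049996.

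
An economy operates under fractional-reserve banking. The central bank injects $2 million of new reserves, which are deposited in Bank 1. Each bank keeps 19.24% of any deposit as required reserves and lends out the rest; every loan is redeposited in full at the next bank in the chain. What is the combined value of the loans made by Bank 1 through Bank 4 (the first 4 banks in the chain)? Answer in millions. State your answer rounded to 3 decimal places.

$4.824 million

Bank i lends (1 − rr)^i of the original deposit: Bank 1 lends 2·0.8076 = 1.6152, Bank 2 lends 2·0.8076² ≈ 1.3044, and so on.
Summing a geometric series: total = 2·[0.8076·(1 − 0.8076^4) / (1 − 0.8076)] ≈ 4.8239 million.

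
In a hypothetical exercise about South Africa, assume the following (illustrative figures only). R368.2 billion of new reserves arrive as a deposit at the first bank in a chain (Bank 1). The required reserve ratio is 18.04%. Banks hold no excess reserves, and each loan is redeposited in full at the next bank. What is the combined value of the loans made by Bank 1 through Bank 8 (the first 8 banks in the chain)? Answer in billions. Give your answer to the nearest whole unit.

Bank i lends (1 − rr)^i of the original deposit: Bank 1 lends 368.2·0.8196 ≈ 301.7767, Bank 2 lends 368.2·0.8196² ≈ 247.3362, and so on.
Summing a geometric series: total = 368.2·[0.8196·(1 − 0.8196^8) / (1 − 0.8196)] ≈ 1332.2041 billion.

R1332 billion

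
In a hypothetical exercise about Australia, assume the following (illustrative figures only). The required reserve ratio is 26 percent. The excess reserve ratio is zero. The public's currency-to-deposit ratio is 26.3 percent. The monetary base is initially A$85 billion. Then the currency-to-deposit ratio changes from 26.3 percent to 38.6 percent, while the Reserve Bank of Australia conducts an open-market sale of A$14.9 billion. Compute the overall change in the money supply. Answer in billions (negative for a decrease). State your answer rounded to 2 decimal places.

-54.87 billion

Before: m₁ = (1 + 0.263) / (0.26 + 0.263) ≈ 2.41491, MB₁ = 85, so M₁ = 2.41491 × 85 ≈ 205.2673 billion.
After: m₂ = (1 + 0.386) / (0.26 + 0.386) ≈ 2.14551, MB₂ = 85 − 14.9 = 70.1, so M₂ = 2.14551 × 70.1 ≈ 150.4003 billion.
ΔM = M₂ − M₁ = 150.4003 − 205.2673 = -54.867 billion.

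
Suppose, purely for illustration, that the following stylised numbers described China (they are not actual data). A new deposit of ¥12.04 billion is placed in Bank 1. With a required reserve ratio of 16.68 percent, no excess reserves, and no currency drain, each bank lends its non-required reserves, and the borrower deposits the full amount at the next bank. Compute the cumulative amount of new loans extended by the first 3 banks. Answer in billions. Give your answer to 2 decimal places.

Bank i lends (1 − rr)^i of the original deposit: Bank 1 lends 12.04·0.8332 ≈ 10.0317, Bank 2 lends 12.04·0.8332² ≈ 8.3584, and so on.
Summing a geometric series: total = 12.04·[0.8332·(1 − 0.8332^3) / (1 − 0.8332)] ≈ 25.3544 billion.

¥25.35 billion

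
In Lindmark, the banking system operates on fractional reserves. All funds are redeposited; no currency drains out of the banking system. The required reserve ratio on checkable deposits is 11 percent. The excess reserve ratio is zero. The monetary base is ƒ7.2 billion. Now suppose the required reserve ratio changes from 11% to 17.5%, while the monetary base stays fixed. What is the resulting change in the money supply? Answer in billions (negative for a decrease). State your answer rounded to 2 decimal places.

-24.31 billion

Initially m₁ = 1 / (0.11) ≈ 9.0909, so M₁ = 9.0909 × 7.2 ≈ 65.4545 billion.
After the change m₂ = 1 / (0.175) ≈ 5.7143, so M₂ = 5.7143 × 7.2 ≈ 41.143 billion.
ΔM = M₂ − M₁ = 41.143 − 65.4545 = -24.3115 billion.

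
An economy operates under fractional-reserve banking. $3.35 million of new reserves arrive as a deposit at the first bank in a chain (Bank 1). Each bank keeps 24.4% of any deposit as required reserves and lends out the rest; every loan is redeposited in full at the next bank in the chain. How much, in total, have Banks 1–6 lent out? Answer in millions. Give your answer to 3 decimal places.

Bank i lends (1 − rr)^i of the original deposit: Bank 1 lends 3.35·0.7560 = 2.5326, Bank 2 lends 3.35·0.7560² ≈ 1.9146, and so on.
Summing a geometric series: total = 3.35·[0.7560·(1 − 0.7560^6) / (1 − 0.7560)] ≈ 8.4417 million.

$8.442 million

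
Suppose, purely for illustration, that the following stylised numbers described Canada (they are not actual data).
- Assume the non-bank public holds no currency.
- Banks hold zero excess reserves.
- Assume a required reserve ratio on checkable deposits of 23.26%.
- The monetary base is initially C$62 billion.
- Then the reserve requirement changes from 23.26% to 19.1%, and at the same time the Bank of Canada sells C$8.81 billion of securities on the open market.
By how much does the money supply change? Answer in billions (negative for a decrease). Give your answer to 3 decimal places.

C$11.930 billion

Before: m₁ = 1 / (0.2326) ≈ 4.299226, MB₁ = 62, so M₁ = 4.299226 × 62 ≈ 266.552 billion.
After: m₂ = 1 / (0.191) ≈ 5.235602, MB₂ = 62 − 8.81 = 53.19, so M₂ = 5.235602 × 53.19 ≈ 278.4817 billion.
ΔM = M₂ − M₁ = 278.4817 − 266.552 = 11.9297 billion.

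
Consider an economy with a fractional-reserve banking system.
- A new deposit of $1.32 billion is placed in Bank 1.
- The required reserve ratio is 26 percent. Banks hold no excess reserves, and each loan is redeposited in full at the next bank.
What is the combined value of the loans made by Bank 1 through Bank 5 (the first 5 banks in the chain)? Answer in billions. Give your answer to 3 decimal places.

Bank i lends (1 − rr)^i of the original deposit: Bank 1 lends 1.32·0.7400 = 0.9768, Bank 2 lends 1.32·0.7400² ≈ 0.7228, and so on.
Summing a geometric series: total = 1.32·[0.7400·(1 − 0.7400^5) / (1 − 0.7400)] ≈ 2.9233 billion.

$2.923 billion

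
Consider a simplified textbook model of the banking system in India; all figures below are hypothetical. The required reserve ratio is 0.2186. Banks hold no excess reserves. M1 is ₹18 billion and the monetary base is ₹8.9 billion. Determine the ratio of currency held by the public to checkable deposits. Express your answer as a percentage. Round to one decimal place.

54.6%

Using m = M/MB = 18/8.9 ≈ 2.022472. From m = (1 + c)/(c + rr + e), rearranging gives 1 + c = m·(c + rr + e), so c·(1 − m) = m·(rr + e) − 1.
Hence c = [m·(rr + e) − 1]/(1 − m) = [2.022472 × (0.2186 + 0) − 1] / (1 − 2.022472) ≈ 0.545626.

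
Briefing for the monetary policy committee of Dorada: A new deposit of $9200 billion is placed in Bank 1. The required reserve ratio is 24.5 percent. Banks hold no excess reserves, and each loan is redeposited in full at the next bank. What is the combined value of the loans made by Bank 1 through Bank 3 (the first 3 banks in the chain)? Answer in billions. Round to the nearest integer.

Bank i lends (1 − rr)^i of the original deposit: Bank 1 lends 9200·0.7550 = 6946.0000, Bank 2 lends 9200·0.7550² = 5244.2300, and so on.
Summing a geometric series: total = 9200·[0.7550·(1 − 0.7550^3) / (1 − 0.7550)] ≈ 16149.6236 billion.

$16150 billion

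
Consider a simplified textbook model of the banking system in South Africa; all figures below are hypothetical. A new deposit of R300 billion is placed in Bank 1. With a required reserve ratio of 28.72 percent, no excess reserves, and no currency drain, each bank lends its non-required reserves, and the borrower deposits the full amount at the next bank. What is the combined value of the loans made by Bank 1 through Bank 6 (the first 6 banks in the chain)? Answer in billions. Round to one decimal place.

Bank i lends (1 − rr)^i of the original deposit: Bank 1 lends 300·0.7128 = 213.8400, Bank 2 lends 300·0.7128² ≈ 152.4252, and so on.
Summing a geometric series: total = 300·[0.7128·(1 − 0.7128^6) / (1 − 0.7128)] ≈ 646.9096 billion.

R646.9 billion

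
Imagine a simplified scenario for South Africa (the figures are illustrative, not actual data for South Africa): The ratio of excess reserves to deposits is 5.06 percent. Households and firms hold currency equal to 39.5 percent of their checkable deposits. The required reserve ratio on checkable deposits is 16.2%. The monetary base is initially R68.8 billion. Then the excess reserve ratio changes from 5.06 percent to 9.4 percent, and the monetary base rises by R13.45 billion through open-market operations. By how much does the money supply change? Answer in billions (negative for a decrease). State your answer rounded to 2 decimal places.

Before: m₁ = (1 + 0.395) / (0.162 + 0.0506 + 0.395) ≈ 2.29592, MB₁ = 68.8, so M₁ = 2.29592 × 68.8 ≈ 157.9593 billion.
After: m₂ = (1 + 0.395) / (0.162 + 0.094 + 0.395) ≈ 2.14286, MB₂ = 68.8 + 13.45 = 82.25, so M₂ = 2.14286 × 82.25 ≈ 176.2502 billion.
ΔM = M₂ − M₁ = 176.2502 − 157.9593 = 18.2909 billion.

R18.29 billion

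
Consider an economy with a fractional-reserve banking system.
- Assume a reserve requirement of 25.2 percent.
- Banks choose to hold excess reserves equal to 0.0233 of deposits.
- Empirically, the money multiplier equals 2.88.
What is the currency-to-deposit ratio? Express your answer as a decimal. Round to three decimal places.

Using m = 2.88. From m = (1 + c)/(c + rr + e), rearranging gives 1 + c = m·(c + rr + e), so c·(1 − m) = m·(rr + e) − 1.
Hence c = [m·(rr + e) − 1]/(1 − m) = [2.88 × (0.252 + 0.0233) − 1] / (1 − 2.88) ≈ 0.110179.

0.110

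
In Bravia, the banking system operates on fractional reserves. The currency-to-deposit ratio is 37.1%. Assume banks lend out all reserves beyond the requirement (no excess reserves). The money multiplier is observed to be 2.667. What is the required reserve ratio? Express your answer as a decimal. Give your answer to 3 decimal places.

0.143

Using m = 2.667. Since m = (1 + c)/(c + rr + e), the denominator satisfies c + rr + e = (1 + c)/m = (1 + 0.371) / 2.667 ≈ 0.514061.
With c = 0.371 and e = 0, the required reserve ratio is 0.514061 − 0.371 − 0 = 0.143061.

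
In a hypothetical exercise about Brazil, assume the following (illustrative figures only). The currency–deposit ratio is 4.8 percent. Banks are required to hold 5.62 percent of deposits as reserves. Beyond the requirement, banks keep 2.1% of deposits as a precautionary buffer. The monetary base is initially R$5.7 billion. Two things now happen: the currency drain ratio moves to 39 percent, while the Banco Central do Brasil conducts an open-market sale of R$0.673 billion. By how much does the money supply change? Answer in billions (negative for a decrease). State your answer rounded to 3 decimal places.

-32.756 billion

Before: m₁ = (1 + 0.048) / (0.0562 + 0.021 + 0.048) ≈ 8.37061, MB₁ = 5.7, so M₁ = 8.37061 × 5.7 ≈ 47.7125 billion.
After: m₂ = (1 + 0.39) / (0.0562 + 0.021 + 0.39) ≈ 2.97517, MB₂ = 5.7 − 0.673 = 5.027, so M₂ = 2.97517 × 5.027 ≈ 14.9562 billion.
ΔM = M₂ − M₁ = 14.9562 − 47.7125 = -32.7563 billion.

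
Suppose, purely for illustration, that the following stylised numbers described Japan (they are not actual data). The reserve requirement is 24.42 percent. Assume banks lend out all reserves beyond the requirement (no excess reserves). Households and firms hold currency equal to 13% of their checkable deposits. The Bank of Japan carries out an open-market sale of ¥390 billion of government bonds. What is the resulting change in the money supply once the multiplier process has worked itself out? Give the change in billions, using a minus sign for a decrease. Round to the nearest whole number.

-1178 billion

The money multiplier is m = (1 + c) / (rr + c) = (1 + 0.13) / (0.2442 + 0.13) ≈ 3.0198.
The sale removes 390 billion of base, so ΔM = m × ΔMB = 3.0198 × (−390) = -1177.722 billion.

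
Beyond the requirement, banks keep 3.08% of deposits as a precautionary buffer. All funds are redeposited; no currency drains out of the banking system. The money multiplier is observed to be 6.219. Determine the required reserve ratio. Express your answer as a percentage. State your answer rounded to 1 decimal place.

Using m = 6.219. Since m = (1 + c)/(c + rr + e), the denominator satisfies c + rr + e = (1 + c)/m = (1 + 0) / 6.219 ≈ 0.160798.
With c = 0 and e = 0.0308, the required reserve ratio is 0.160798 − 0 − 0.0308 = 0.129998.

13.0%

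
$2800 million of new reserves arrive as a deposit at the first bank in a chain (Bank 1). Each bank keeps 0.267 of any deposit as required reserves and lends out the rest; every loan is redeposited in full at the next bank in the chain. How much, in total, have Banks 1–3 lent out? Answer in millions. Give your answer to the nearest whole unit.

Bank i lends (1 − rr)^i of the original deposit: Bank 1 lends 2800·0.7330 = 2052.4000, Bank 2 lends 2800·0.7330² = 1504.4092, and so on.
Summing a geometric series: total = 2800·[0.7330·(1 − 0.7330^3) / (1 − 0.7330)] ≈ 4659.5411 million.

$4660 million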